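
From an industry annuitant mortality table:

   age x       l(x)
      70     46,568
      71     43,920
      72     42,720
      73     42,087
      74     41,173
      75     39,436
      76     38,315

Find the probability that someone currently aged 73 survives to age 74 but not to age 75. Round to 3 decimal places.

This is the probability of reaching 74 but not 75, conditional on being alive at 73: (l(74) − l(75)) / l(73).
= (41,173 − 39,436) / 42,087 = 1,737 / 42,087 = 0.041272.

0.041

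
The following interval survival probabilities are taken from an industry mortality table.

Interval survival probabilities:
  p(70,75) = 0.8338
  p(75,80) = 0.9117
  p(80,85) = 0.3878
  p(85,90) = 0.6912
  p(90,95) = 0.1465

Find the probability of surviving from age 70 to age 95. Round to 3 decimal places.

0.030

P(survive 70→95) = 0.8338 × 0.9117 × 0.3878 × 0.6912 × 0.1465.
= 0.029851.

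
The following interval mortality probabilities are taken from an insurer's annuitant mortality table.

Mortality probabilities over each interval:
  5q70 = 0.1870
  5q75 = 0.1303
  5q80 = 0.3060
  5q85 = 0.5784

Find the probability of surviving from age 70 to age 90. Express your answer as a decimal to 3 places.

Survival from 70 to 90 is the product of surviving each interval: (1 − 0.1870) × (1 − 0.1303) × (1 − 0.3060) × (1 − 0.5784).
= 0.8130 × 0.8697 × 0.6940 × 0.4216 = 0.206881.

0.207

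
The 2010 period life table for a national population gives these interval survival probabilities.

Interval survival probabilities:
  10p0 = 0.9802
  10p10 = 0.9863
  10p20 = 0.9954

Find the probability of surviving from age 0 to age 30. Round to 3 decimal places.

The overall survival probability is 0.9802 × 0.9863 × 0.9954.
= 0.962324.

0.962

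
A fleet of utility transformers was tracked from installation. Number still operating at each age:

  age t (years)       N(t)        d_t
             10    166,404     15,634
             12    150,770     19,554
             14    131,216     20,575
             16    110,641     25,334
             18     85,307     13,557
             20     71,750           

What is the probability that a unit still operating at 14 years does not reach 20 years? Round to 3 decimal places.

P(fail before 20 | operational at 14) = 1 − N(20)/N(14) = 1 − 71,750/131,216 = (59,466)/131,216 = 0.453192.

0.453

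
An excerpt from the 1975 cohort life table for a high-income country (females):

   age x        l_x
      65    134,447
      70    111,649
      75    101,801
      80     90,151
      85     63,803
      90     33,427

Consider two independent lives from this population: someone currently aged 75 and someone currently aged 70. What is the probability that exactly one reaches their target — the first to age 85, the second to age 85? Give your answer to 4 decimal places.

p₁ = l_85/l_75 = 63,803/101,801 = 0.626742; p₂ = l_85/l_70 = 63,803/111,649 = 0.571461.
P(exactly one) = p₁(1−p₂) + (1−p₁)p₂ = 0.268583 + 0.213302 = 0.481886.

0.4819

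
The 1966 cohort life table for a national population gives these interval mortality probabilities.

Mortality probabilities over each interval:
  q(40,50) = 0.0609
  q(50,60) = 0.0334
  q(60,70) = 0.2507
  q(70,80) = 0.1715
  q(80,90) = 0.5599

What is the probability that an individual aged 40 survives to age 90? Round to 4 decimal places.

The overall survival probability is (1 − 0.0609) × (1 − 0.0334) × (1 − 0.2507) × (1 − 0.1715) × (1 − 0.5599).
= 0.9391 × 0.9666 × 0.7493 × 0.8285 × 0.4401 = 0.248004.

0.2480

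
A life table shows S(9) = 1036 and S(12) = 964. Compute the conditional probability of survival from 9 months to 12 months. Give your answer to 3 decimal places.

0.931

The conditional survival probability is S(12)/S(9) = 964/1036 = 0.930502.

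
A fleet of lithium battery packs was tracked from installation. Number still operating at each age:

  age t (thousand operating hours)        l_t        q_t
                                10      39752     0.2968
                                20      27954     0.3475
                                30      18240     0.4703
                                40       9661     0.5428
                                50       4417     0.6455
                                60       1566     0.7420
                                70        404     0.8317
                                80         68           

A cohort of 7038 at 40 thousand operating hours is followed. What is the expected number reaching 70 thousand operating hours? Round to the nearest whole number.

The relevant probability is 404/9661 = 0.041818.
Expected number = 7038 × 0.041818 = 294.

294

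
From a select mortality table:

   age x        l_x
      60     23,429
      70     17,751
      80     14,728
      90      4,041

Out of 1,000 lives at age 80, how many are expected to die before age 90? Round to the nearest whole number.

726

The relevant probability is 1 − 4,041/14,728 = 0.725625.
Expected number = 1,000 × 0.725625 = 726.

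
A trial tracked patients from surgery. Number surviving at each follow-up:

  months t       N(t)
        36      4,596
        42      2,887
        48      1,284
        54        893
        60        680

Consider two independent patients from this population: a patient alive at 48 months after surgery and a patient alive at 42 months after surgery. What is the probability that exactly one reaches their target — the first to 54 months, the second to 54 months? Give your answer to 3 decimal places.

p₁ = N(54)/N(48) = 893/1,284 = 0.695483; p₂ = N(54)/N(42) = 893/2,887 = 0.309318.
P(exactly one) = p₁(1−p₂) + (1−p₁)p₂ = 0.480358 + 0.094193 = 0.574550.

0.575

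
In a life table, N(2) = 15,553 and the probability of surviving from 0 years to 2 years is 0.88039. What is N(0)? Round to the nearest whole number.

N(0) = N(2) / p = 15,553 / 0.88039 = 17666.

17666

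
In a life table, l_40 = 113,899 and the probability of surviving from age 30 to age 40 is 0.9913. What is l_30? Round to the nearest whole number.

l_30 = l_40 / p = 113,899 / 0.9913 = 114899.

114899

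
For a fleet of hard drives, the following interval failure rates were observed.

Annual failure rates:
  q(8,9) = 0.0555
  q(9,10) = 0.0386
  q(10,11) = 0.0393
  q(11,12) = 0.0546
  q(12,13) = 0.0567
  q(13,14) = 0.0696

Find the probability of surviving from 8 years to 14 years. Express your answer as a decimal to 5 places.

Chaining the interval survival probabilities: (1 − 0.0555) × (1 − 0.0386) × (1 − 0.0393) × (1 − 0.0546) × (1 − 0.0567) × (1 − 0.0696).
= 0.9445 × 0.9614 × 0.9607 × 0.9454 × 0.9433 × 0.9304 = 0.723817.

0.72382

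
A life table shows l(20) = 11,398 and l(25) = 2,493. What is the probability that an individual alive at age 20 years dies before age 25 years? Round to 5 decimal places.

P(die before 25 | alive at 20) = 1 − l(25)/l(20) = 1 − 2,493/11,398 = (8,905)/11,398 = 0.781277.

0.78128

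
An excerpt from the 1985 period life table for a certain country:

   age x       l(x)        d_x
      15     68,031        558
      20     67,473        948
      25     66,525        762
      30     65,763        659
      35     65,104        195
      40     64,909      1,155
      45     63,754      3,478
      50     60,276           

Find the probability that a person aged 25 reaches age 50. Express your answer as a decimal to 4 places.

0.9061

The conditional survival probability is l(50)/l(25) = 60,276/66,525 = 0.906065.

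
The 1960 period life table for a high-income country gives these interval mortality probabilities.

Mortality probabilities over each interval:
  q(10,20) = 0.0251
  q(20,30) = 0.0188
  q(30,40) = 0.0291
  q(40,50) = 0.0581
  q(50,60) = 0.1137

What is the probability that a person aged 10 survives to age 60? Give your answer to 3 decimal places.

0.775

The overall survival probability is (1 − 0.0251) × (1 − 0.0188) × (1 − 0.0291) × (1 − 0.0581) × (1 − 0.1137).
= 0.9749 × 0.9812 × 0.9709 × 0.9419 × 0.8863 = 0.775314.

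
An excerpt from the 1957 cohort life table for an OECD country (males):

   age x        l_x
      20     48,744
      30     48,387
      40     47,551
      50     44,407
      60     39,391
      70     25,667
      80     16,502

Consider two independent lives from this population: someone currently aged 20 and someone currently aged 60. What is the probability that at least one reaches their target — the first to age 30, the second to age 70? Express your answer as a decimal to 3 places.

p₁ = l_30/l_20 = 48,387/48,744 = 0.992676; p₂ = l_70/l_60 = 25,667/39,391 = 0.651596.
P(at least one) = 1 − (1−p₁)(1−p₂) = 1 − 0.007324 × 0.348404 = 0.997448.

0.997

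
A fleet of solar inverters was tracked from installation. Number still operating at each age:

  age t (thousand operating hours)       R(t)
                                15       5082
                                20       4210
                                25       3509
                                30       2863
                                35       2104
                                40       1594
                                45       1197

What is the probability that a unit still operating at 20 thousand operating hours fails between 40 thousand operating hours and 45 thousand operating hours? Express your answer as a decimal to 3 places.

0.094

This is the probability of reaching 40 but not 45, conditional on being operational at 20: (R(40) − R(45)) / R(20).
= (1594 − 1197) / 4210 = 397 / 4210 = 0.094299.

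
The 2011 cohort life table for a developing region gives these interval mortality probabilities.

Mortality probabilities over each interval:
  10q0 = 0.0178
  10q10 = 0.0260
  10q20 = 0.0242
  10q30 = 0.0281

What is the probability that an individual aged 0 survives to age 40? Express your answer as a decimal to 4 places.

0.9073

Survival from 0 to 40 is the product of surviving each interval: (1 − 0.0178) × (1 − 0.0260) × (1 − 0.0242) × (1 − 0.0281).
= 0.9822 × 0.9740 × 0.9758 × 0.9719 = 0.907280.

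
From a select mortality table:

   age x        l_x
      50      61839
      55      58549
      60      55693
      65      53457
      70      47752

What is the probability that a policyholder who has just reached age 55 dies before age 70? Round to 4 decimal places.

0.1844

P(die before 70 | alive at 55) = 1 − l_70/l_55 = 1 − 47752/58549 = (10797)/58549 = 0.184410.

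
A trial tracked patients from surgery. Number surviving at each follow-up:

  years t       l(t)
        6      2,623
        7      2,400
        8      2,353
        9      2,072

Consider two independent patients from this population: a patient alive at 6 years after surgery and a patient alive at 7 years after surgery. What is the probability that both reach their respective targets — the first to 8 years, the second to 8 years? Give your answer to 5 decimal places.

p₁ = l(8)/l(6) = 2,353/2,623 = 0.897064; p₂ = l(8)/l(7) = 2,353/2,400 = 0.980417.
P(both) = p₁ × p₂ = 0.897064 × 0.980417 = 0.879497.

0.87950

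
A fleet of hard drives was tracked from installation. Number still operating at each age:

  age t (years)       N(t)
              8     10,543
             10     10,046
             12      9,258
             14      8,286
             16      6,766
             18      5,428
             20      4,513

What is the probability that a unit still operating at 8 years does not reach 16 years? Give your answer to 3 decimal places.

0.358

P(fail before 16 | operational at 8) = 1 − N(16)/N(8) = 1 − 6,766/10,543 = (3,777)/10,543 = 0.358247.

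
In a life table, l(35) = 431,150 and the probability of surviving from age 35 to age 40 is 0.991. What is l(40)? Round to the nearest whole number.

l(40) = l(35) × p = 431,150 × 0.991 = 427270.

427270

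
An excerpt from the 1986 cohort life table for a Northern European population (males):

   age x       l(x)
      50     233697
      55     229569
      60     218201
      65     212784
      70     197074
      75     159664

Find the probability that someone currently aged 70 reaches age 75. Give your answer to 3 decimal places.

The conditional survival probability is l(75)/l(70) = 159664/197074 = 0.810173.

0.810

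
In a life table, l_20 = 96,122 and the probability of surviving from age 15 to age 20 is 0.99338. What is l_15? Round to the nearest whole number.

l_15 = l_20 / p = 96,122 / 0.99338 = 96763.

96763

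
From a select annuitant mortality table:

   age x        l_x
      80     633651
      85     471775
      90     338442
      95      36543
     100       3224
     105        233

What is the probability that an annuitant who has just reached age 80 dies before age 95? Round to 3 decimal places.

0.942

P(die before 95 | alive at 80) = 1 − l_95/l_80 = 1 − 36543/633651 = (597108)/633651 = 0.942329.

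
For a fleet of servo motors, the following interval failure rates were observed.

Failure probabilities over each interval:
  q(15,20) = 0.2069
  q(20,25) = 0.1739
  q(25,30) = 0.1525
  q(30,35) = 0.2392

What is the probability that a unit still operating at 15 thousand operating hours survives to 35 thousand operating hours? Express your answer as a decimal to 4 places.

P(survive 15→35) = (1 − 0.2069) × (1 − 0.1739) × (1 − 0.1525) × (1 − 0.2392).
= 0.7931 × 0.8261 × 0.8475 × 0.7608 = 0.422446.

0.4224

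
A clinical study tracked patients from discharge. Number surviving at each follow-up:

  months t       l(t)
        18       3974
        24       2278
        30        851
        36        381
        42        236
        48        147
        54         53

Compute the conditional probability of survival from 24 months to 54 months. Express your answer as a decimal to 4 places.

0.0233

The conditional survival probability is l(54)/l(24) = 53/2278 = 0.023266.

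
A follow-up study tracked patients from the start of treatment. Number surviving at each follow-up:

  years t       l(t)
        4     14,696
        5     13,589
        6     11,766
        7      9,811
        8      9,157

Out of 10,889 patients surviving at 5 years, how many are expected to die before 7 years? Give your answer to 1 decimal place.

3027.3

The relevant probability is 1 − 9,811/13,589 = 0.278019.
Expected number = 10,889 × 0.278019 = 3027.3.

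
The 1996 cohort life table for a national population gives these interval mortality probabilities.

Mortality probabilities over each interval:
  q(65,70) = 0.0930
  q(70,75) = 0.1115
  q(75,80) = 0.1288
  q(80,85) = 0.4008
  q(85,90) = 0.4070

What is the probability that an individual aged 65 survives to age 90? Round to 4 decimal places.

P(survive 65→90) = (1 − 0.0930) × (1 − 0.1115) × (1 − 0.1288) × (1 − 0.4008) × (1 − 0.4070).
= 0.9070 × 0.8885 × 0.8712 × 0.5992 × 0.5930 = 0.249465.

0.2495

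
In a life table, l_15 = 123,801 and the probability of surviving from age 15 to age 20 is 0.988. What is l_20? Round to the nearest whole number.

122315

l_20 = l_15 × p = 123,801 × 0.988 = 122315.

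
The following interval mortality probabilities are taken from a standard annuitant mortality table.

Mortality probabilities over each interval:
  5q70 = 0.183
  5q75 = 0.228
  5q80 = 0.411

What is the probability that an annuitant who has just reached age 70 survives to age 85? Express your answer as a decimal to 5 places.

0.37150

Survival from 70 to 85 is the product of surviving each interval: (1 − 0.183) × (1 − 0.228) × (1 − 0.411).
= 0.817 × 0.772 × 0.589 = 0.371496.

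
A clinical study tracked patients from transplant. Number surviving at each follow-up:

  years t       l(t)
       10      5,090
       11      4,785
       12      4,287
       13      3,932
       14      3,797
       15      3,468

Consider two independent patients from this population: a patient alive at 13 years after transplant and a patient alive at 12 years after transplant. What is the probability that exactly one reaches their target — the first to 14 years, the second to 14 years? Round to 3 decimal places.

0.141

p₁ = l(14)/l(13) = 3,797/3,932 = 0.965666; p₂ = l(14)/l(12) = 3,797/4,287 = 0.885701.
P(exactly one) = p₁(1−p₂) + (1−p₁)p₂ = 0.110375 + 0.030410 = 0.140784.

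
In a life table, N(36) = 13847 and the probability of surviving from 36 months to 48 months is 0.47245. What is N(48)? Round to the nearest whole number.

N(48) = N(36) × p = 13847 × 0.47245 = 6542.

6542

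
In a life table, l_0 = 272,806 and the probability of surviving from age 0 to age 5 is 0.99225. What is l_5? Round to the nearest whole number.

270692

l_5 = l_0 × p = 272,806 × 0.99225 = 270692.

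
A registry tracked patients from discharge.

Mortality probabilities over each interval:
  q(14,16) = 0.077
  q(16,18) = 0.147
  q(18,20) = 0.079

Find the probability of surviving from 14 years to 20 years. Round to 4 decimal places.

Survival from 14 to 20 is the product of surviving each interval: (1 − 0.077) × (1 − 0.147) × (1 − 0.079).
= 0.923 × 0.853 × 0.921 = 0.725121.

0.7251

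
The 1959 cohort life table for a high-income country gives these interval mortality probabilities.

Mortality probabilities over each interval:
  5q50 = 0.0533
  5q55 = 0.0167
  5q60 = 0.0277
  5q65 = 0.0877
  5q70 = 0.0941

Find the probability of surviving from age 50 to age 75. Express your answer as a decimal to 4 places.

Survival from 50 to 75 is the product of surviving each interval: (1 − 0.0533) × (1 − 0.0167) × (1 − 0.0277) × (1 − 0.0877) × (1 − 0.0941).
= 0.9467 × 0.9833 × 0.9723 × 0.9123 × 0.9059 = 0.748026.

0.7480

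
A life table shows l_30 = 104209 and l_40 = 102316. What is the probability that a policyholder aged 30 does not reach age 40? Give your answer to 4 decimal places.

P(die before 40 | alive at 30) = 1 − l_40/l_30 = 1 − 102316/104209 = (1893)/104209 = 0.018165.

0.0182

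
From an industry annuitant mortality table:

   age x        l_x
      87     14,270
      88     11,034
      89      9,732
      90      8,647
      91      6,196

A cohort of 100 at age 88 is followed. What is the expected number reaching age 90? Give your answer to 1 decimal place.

78.4

The relevant probability is 8,647/11,034 = 0.783669.
Expected number = 100 × 0.783669 = 78.4.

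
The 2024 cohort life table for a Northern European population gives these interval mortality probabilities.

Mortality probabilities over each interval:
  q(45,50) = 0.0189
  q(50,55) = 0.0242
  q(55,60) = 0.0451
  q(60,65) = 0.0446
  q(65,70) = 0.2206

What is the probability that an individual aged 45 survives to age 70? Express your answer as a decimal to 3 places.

0.681

Survival from 45 to 70 is the product of surviving each interval: (1 − 0.0189) × (1 − 0.0242) × (1 − 0.0451) × (1 − 0.0446) × (1 − 0.2206).
= 0.9811 × 0.9758 × 0.9549 × 0.9554 × 0.7794 = 0.680734.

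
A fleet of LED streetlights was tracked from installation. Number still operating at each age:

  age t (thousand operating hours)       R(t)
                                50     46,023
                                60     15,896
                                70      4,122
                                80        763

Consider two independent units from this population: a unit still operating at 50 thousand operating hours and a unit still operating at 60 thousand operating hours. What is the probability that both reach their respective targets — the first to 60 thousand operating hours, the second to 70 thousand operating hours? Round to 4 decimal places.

p₁ = R(60)/R(50) = 15,896/46,023 = 0.345393; p₂ = R(70)/R(60) = 4,122/15,896 = 0.259311.
P(both) = p₁ × p₂ = 0.345393 × 0.259311 = 0.089564.

0.0896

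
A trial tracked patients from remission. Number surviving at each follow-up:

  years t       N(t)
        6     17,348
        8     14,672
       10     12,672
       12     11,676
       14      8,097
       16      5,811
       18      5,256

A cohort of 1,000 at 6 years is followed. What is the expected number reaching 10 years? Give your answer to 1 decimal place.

The relevant probability is 12,672/17,348 = 0.730459.
Expected number = 1,000 × 0.730459 = 730.5.

730.5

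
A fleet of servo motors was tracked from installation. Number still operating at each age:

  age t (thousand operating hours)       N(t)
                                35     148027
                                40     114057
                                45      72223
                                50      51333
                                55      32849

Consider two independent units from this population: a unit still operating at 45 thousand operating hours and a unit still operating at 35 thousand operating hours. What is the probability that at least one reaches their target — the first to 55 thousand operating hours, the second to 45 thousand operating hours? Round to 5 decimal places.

p₁ = N(55)/N(45) = 32849/72223 = 0.454827; p₂ = N(45)/N(35) = 72223/148027 = 0.487904.
P(at least one) = 1 − (1−p₁)(1−p₂) = 1 − 0.545173 × 0.512096 = 0.720819.

0.72082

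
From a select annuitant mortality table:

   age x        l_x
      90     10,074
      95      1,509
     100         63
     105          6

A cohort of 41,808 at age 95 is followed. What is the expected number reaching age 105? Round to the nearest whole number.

The relevant probability is 6/1,509 = 0.003976.
Expected number = 41,808 × 0.003976 = 166.

166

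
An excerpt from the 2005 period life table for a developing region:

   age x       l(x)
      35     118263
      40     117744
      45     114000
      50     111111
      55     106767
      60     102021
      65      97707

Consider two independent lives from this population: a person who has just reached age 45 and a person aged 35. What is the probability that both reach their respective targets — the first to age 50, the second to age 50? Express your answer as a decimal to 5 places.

p₁ = l(50)/l(45) = 111111/114000 = 0.974658; p₂ = l(50)/l(35) = 111111/118263 = 0.939525.
P(both) = p₁ × p₂ = 0.974658 × 0.939525 = 0.915716.

0.91572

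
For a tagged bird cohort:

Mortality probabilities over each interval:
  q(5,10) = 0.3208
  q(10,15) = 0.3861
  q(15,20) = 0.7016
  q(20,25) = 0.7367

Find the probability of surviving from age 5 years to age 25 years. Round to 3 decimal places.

P(survive 5→25) = (1 − 0.3208) × (1 − 0.3861) × (1 − 0.7016) × (1 − 0.7367).
= 0.6792 × 0.6139 × 0.2984 × 0.2633 = 0.032760.

0.033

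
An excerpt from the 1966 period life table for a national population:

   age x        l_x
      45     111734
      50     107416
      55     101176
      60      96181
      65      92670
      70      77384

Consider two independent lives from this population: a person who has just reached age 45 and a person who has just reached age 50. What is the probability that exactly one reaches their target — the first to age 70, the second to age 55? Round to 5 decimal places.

p₁ = l_70/l_45 = 77384/111734 = 0.692573; p₂ = l_55/l_50 = 101176/107416 = 0.941908.
P(exactly one) = p₁(1−p₂) + (1−p₁)p₂ = 0.040233 + 0.289568 = 0.329801.

0.32980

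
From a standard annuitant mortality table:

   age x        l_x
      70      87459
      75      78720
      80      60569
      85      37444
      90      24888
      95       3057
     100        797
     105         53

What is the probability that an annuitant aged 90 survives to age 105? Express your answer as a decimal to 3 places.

0.002

The conditional survival probability is l_105/l_90 = 53/24888 = 0.002130.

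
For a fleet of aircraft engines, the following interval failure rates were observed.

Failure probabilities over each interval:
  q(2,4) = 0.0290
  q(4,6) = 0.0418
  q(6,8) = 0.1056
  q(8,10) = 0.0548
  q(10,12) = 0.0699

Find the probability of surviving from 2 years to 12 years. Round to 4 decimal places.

The overall survival probability is (1 − 0.0290) × (1 − 0.0418) × (1 − 0.1056) × (1 − 0.0548) × (1 − 0.0699).
= 0.9710 × 0.9582 × 0.8944 × 0.9452 × 0.9301 = 0.731578.

0.7316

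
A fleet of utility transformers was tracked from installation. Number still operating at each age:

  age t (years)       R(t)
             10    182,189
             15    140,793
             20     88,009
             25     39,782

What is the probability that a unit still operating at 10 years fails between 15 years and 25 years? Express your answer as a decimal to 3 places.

This is the probability of reaching 15 but not 25, conditional on being operational at 10: (R(15) − R(25)) / R(10).
= (140,793 − 39,782) / 182,189 = 101,011 / 182,189 = 0.554430.

0.554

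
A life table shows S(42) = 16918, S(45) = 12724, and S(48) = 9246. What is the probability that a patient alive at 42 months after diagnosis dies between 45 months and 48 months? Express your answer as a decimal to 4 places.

This is the probability of reaching 45 but not 48, conditional on being alive at 42: (S(45) − S(48)) / S(42).
= (12724 − 9246) / 16918 = 3478 / 16918 = 0.205580.

0.2056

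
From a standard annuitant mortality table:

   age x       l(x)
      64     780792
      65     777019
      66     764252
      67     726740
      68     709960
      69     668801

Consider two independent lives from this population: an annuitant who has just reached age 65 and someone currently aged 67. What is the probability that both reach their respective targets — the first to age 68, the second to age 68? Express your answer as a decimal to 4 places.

p₁ = l(68)/l(65) = 709960/777019 = 0.913697; p₂ = l(68)/l(67) = 709960/726740 = 0.976911.
P(both) = p₁ × p₂ = 0.913697 × 0.976911 = 0.892601.

0.8926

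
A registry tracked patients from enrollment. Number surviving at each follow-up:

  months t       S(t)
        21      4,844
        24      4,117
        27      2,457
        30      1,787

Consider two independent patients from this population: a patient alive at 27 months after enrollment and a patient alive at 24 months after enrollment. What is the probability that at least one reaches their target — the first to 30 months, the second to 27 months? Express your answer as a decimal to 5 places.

0.89005

p₁ = S(30)/S(27) = 1,787/2,457 = 0.727310; p₂ = S(27)/S(24) = 2,457/4,117 = 0.596794.
P(at least one) = 1 − (1−p₁)(1−p₂) = 1 − 0.272690 × 0.403206 = 0.890050.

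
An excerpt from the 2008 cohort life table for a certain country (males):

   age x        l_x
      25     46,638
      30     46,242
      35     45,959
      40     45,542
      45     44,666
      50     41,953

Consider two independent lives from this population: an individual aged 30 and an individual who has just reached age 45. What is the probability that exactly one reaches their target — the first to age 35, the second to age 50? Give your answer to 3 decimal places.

p₁ = l_35/l_30 = 45,959/46,242 = 0.993880; p₂ = l_50/l_45 = 41,953/44,666 = 0.939260.
P(exactly one) = p₁(1−p₂) + (1−p₁)p₂ = 0.060368 + 0.005748 = 0.066117.

0.066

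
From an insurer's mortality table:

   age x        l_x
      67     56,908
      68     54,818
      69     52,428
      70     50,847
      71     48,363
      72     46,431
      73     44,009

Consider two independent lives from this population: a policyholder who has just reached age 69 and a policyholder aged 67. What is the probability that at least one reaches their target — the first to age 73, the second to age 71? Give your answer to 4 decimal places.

0.9759

p₁ = l_73/l_69 = 44,009/52,428 = 0.839418; p₂ = l_71/l_67 = 48,363/56,908 = 0.849845.
P(at least one) = 1 − (1−p₁)(1−p₂) = 1 − 0.160582 × 0.150155 = 0.975888.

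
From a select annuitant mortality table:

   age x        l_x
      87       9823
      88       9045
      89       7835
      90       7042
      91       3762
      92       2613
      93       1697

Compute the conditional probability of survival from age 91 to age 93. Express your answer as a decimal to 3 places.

0.451

We want 2p91 = l_93/l_91.
The conditional survival probability is l_93/l_91 = 1697/3762 = 0.451090.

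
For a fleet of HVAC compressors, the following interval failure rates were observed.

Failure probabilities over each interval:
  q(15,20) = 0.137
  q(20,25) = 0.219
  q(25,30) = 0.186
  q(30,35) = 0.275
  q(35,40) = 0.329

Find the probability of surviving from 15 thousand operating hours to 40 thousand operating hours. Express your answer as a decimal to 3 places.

0.267

The overall survival probability is (1 − 0.137) × (1 − 0.219) × (1 − 0.186) × (1 − 0.275) × (1 − 0.329).
= 0.863 × 0.781 × 0.814 × 0.725 × 0.671 = 0.266899.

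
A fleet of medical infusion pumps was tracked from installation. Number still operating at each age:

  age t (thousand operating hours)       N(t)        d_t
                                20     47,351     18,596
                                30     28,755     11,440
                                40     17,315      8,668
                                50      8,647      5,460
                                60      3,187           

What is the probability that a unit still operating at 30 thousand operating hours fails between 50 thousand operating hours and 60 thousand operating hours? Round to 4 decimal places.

0.1899

This is the probability of reaching 50 but not 60, conditional on being operational at 30: (N(50) − N(60)) / N(30).
= (8,647 − 3,187) / 28,755 = 5,460 / 28,755 = 0.189880.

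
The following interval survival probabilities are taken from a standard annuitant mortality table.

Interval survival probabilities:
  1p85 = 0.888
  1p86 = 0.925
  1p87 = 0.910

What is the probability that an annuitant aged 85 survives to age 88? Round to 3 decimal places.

Chaining the interval survival probabilities: 0.888 × 0.925 × 0.910.
= 0.747474.

0.747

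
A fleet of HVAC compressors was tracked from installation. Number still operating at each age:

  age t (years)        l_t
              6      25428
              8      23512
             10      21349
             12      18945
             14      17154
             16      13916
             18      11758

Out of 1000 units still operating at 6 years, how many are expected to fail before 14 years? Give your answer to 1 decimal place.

The relevant probability is 1 − 17154/25428 = 0.325389.
Expected number = 1000 × 0.325389 = 325.4.

325.4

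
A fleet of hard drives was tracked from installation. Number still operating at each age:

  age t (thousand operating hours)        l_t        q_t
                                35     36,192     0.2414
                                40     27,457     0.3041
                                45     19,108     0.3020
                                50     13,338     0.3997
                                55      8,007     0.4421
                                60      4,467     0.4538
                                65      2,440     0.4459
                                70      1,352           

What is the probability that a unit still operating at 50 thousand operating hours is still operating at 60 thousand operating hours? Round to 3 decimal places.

The conditional survival probability is l_60/l_50 = 4,467/13,338 = 0.334908.

0.335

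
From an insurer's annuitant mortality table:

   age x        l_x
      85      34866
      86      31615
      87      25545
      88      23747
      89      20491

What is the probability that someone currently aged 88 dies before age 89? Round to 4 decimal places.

0.1371

P(die before 89 | alive at 88) = 1 − l_89/l_88 = 1 − 20491/23747 = (3256)/23747 = 0.137112.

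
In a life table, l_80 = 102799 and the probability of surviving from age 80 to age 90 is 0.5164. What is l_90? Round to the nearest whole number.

l_90 = l_80 × p = 102799 × 0.5164 = 53085.

53085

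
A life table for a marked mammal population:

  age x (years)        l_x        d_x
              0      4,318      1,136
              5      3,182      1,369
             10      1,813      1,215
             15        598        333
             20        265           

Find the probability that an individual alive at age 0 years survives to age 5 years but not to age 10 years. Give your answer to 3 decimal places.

This is the probability of reaching 5 but not 10, conditional on being alive at 0: (l_5 − l_10) / l_0.
= (3,182 − 1,813) / 4,318 = 1,369 / 4,318 = 0.317045.

0.317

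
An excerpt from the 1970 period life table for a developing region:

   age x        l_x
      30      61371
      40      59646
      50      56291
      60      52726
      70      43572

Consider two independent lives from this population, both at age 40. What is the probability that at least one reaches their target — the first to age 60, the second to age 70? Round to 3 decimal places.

0.969

p₁ = l_60/l_40 = 52726/59646 = 0.883982; p₂ = l_70/l_40 = 43572/59646 = 0.730510.
P(at least one) = 1 − (1−p₁)(1−p₂) = 1 − 0.116018 × 0.269490 = 0.968734.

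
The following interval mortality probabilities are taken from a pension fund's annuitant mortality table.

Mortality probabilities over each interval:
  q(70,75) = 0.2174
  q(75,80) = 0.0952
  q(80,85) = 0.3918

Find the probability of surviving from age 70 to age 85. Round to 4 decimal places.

Survival from 70 to 85 is the product of surviving each interval: (1 − 0.2174) × (1 − 0.0952) × (1 − 0.3918).
= 0.7826 × 0.9048 × 0.6082 = 0.430664.

0.4307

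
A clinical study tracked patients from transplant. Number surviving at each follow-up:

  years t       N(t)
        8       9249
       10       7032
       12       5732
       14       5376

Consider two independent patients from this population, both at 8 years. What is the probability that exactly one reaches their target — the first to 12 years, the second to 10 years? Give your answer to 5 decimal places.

p₁ = N(12)/N(8) = 5732/9249 = 0.619743; p₂ = N(10)/N(8) = 7032/9249 = 0.760298.
P(exactly one) = p₁(1−p₂) + (1−p₁)p₂ = 0.148554 + 0.289109 = 0.437662.

0.43766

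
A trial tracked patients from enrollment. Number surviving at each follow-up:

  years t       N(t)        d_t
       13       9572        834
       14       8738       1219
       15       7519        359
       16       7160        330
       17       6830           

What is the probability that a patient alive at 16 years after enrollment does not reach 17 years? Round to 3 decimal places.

0.046

P(die before 17 | alive at 16) = 1 − N(17)/N(16) = 1 − 6830/7160 = (330)/7160 = 0.046089.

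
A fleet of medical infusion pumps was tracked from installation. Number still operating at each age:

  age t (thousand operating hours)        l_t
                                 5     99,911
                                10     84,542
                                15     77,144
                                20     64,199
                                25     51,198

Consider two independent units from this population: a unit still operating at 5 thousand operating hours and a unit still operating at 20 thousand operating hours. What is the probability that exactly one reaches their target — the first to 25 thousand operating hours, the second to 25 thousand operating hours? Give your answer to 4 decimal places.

p₁ = l_25/l_5 = 51,198/99,911 = 0.512436; p₂ = l_25/l_20 = 51,198/64,199 = 0.797489.
P(exactly one) = p₁(1−p₂) + (1−p₁)p₂ = 0.103774 + 0.388827 = 0.492601.

0.4926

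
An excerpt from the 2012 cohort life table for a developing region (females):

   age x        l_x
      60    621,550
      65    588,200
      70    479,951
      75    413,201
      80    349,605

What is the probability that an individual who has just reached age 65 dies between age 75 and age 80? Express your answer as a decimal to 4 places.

We want 10|5q65 = (l_75 − l_80)/l_65.
This is the probability of reaching 75 but not 80, conditional on being alive at 65: (l_75 − l_80) / l_65.
= (413,201 − 349,605) / 588,200 = 63,596 / 588,200 = 0.108120.

0.1081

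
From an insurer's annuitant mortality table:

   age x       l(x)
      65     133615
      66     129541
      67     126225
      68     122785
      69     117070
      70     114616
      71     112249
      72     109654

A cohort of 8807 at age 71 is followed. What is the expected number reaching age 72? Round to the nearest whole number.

The relevant probability is 109654/112249 = 0.976882.
Expected number = 8807 × 0.976882 = 8603.

8603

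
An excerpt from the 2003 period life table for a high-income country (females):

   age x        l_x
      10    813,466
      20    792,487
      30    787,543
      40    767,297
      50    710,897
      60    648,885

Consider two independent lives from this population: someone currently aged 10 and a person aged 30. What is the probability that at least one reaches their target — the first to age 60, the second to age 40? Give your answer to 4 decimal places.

p₁ = l_60/l_10 = 648,885/813,466 = 0.797679; p₂ = l_40/l_30 = 767,297/787,543 = 0.974292.
P(at least one) = 1 − (1−p₁)(1−p₂) = 1 − 0.202321 × 0.025708 = 0.994799.

0.9948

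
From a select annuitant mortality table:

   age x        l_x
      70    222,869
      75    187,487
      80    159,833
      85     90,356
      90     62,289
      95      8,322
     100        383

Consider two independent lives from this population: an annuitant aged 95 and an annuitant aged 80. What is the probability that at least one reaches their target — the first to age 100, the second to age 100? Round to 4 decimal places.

0.0483

p₁ = l_100/l_95 = 383/8,322 = 0.046023; p₂ = l_100/l_80 = 383/159,833 = 0.002396.
P(at least one) = 1 − (1−p₁)(1−p₂) = 1 − 0.953977 × 0.997604 = 0.048309.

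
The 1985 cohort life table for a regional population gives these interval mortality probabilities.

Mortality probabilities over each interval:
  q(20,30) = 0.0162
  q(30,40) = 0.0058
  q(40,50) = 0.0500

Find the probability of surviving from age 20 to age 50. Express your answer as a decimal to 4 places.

Chaining the interval survival probabilities: (1 − 0.0162) × (1 − 0.0058) × (1 − 0.0500).
= 0.9838 × 0.9942 × 0.9500 = 0.929189.

0.9292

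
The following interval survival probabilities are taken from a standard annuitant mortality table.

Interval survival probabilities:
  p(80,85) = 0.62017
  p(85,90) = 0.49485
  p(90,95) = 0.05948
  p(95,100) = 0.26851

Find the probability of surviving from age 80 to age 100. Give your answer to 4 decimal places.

P(survive 80→100) = 0.62017 × 0.49485 × 0.05948 × 0.26851.
= 0.004901.

0.0049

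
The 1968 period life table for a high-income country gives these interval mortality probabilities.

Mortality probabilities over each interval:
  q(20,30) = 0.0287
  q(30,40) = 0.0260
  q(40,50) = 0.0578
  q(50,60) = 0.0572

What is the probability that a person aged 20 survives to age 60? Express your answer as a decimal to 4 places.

0.8404

P(survive 20→60) = (1 − 0.0287) × (1 − 0.0260) × (1 − 0.0578) × (1 − 0.0572).
= 0.9713 × 0.9740 × 0.9422 × 0.9428 = 0.840379.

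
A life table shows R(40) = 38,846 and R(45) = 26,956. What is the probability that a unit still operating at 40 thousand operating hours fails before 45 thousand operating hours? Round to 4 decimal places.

P(fail before 45 | operational at 40) = 1 − R(45)/R(40) = 1 − 26,956/38,846 = (11,890)/38,846 = 0.306080.

0.3061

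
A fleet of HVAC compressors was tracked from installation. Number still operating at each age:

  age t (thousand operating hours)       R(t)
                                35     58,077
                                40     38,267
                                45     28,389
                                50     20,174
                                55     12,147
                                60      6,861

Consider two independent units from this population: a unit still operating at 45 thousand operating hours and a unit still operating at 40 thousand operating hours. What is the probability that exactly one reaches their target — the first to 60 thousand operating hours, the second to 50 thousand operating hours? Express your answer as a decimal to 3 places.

p₁ = R(60)/R(45) = 6,861/28,389 = 0.241678; p₂ = R(50)/R(40) = 20,174/38,267 = 0.527191.
P(exactly one) = p₁(1−p₂) + (1−p₁)p₂ = 0.114268 + 0.399781 = 0.514048.

0.514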